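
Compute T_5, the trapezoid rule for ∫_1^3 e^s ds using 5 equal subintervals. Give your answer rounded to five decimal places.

17.59820

Δs = (3 − 1)/5 = 0.4.
f(1) ≈ 2.71828, f(1.4) ≈ 4.05520, f(1.8) ≈ 6.04965, f(2.2) ≈ 9.02501, f(2.6) ≈ 13.46374, f(3) ≈ 20.08554.
T_5 = (Δs/2)·[f(s_0) + 2f(s_1) + ... + 2f(s_{4}) + f(s_5)].
Sum ≈ 17.59820.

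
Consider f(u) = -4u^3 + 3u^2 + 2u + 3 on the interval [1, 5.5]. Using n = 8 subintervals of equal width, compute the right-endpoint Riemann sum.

-873.31640625

Δu = (5.5 − 1)/8 = 0.5625.
Right endpoints: 1.5625, 2.125, 2.6875, 3.25, 3.8125, 4.375, 4.9375, 5.5.
f(1.5625) = -1853/1024, f(2.125) = -17.5859375, f(2.6875) = -48743/1024, f(3.25) = -96.125, f(3.8125) = -171449/1024, f(4.375) = -265.7890625, f(4.9375) = -404963/1024, f(5.5) = -560.75.
Sum = Δu · [f(1.5625) + f(2.125) + f(2.6875) + ...].
Sum = -873.31640625.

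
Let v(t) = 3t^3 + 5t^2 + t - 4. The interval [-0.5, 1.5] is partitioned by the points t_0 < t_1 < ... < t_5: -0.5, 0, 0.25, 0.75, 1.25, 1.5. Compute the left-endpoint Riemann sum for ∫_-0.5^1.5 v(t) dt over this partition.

-1.36328125

Subinterval widths: 0.5, 0.25, 0.5, 0.5, 0.25.
Left endpoints: -0.5, 0, 0.25, 0.75, 1.25.
v(-0.5) = -3.625, v(0) = -4, v(0.25) = -3.390625, v(0.75) = 0.828125, v(1.25) = 10.921875.
Sum = Σ Δt_i · v(t_i).
Sum = -1.36328125.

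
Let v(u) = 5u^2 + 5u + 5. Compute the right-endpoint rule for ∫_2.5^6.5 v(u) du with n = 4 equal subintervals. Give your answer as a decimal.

645

Δu = (6.5 − 2.5)/4 = 1.
Right endpoints: 3.5, 4.5, 5.5, 6.5.
v(3.5) = 83.75, v(4.5) = 128.75, v(5.5) = 183.75, v(6.5) = 248.75.
Sum = Δu · [v(3.5) + v(4.5) + v(5.5) + v(6.5)].
Sum = 645.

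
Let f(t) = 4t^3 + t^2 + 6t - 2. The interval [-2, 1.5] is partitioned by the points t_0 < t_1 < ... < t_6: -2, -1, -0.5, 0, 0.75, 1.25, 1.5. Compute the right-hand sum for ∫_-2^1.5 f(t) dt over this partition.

Subinterval widths: 1, 0.5, 0.5, 0.75, 0.5, 0.25.
Right endpoints: -1, -0.5, 0, 0.75, 1.25, 1.5.
f(-1) = -11, f(-0.5) = -5.25, f(0) = -2, f(0.75) = 4.75, f(1.25) = 14.875, f(1.5) = 22.75.
Sum = Σ Δt_i · f(t_i).
Sum = 2.0625.

2.0625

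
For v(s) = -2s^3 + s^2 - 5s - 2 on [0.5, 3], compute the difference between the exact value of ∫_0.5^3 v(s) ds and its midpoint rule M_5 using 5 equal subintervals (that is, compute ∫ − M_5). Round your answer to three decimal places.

-0.495

Exact integral: ∫_0.5^3 v(s) ds ≈ -58.38542.
M_5 = -57.890625.
Error ≈ -58.38542 − (-57.890625) ≈ -0.495.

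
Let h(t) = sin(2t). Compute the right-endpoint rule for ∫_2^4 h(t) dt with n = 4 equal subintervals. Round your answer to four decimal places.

0.2040

Δt = (4 − 2)/4 = 0.5.
Right endpoints: 2.5, 3, 3.5, 4.
h(2.5) ≈ -0.9589, h(3) ≈ -0.2794, h(3.5) ≈ 0.6570, h(4) ≈ 0.9894.
Sum = Δt · [h(2.5) + h(3) + h(3.5) + h(4)].
Sum ≈ 0.2040.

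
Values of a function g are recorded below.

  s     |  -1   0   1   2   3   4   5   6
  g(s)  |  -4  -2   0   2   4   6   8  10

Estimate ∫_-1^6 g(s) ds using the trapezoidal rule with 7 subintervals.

21

Δs = 1.
T_7 = (1/2)·[(-4) + 2·(-2) + 2·0 + 2·2 + 2·4 + 2·6 + 2·8 + 10] = 21.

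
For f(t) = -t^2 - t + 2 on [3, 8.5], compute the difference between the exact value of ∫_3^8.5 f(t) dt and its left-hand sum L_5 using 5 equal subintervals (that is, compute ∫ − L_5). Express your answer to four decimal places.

Exact integral: ∫_3^8.5 f(t) dt ≈ -216.333333.
L_5 = -179.63.
Error ≈ -216.333333 − (-179.63) ≈ -36.7033.

-36.7033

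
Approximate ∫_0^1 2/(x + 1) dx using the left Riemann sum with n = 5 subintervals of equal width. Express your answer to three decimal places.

Δx = (1 − 0)/5 = 0.2.
Left endpoints: 0, 0.2, 0.4, 0.6, 0.8.
f(0) = 2, f(0.2) = 5/3, f(0.4) = 10/7, f(0.6) = 1.25, f(0.8) = 10/9.
Sum = Δx · [f(0) + f(0.2) + f(0.4) + f(0.6) + f(0.8)].
Sum ≈ 1.491.

1.491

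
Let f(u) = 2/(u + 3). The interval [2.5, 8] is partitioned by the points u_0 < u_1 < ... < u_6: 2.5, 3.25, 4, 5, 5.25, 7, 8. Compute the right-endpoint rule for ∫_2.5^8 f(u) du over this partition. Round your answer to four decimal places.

1.2967

Subinterval widths: 0.75, 0.75, 1, 0.25, 1.75, 1.
Right endpoints: 3.25, 4, 5, 5.25, 7, 8.
f(3.25) = 0.32, f(4) = 2/7, f(5) = 0.25, f(5.25) = 8/33, f(7) = 0.2, f(8) = 2/11.
Sum = Σ Δu_i · f(u_i).
Sum ≈ 1.2967.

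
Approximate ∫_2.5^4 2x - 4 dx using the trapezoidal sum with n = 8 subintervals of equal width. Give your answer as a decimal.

Δx = (4 − 2.5)/8 = 0.1875.
f(2.5) = 1, f(2.6875) = 1.375, f(2.875) = 1.75, f(3.0625) = 2.125, f(3.25) = 2.5, f(3.4375) = 2.875, f(3.625) = 3.25, f(3.8125) = 3.625, f(4) = 4.
T_8 = (Δx/2)·[f(x_0) + 2f(x_1) + ... + 2f(x_{7}) + f(x_8)].
Sum = 3.75.

3.75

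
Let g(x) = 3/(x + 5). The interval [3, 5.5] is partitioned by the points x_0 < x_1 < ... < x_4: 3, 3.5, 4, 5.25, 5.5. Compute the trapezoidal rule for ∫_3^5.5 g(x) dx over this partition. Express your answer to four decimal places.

Subinterval widths: 0.5, 0.5, 1.25, 0.25.
g(3) = 0.375, g(3.5) = 6/17, g(4) = 1/3, g(5.25) = 12/41, g(5.5) = 2/7.
On each subinterval the trapezoid contributes (Δx_i/2)·[g(x_{i-1}) + g(x_i)].
Sum ≈ 0.8171.

0.8171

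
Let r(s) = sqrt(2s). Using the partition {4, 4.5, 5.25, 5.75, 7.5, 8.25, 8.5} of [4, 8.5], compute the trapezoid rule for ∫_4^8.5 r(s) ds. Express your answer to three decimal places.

15.810

Subinterval widths: 0.5, 0.75, 0.5, 1.75, 0.75, 0.25.
r(4) ≈ 2.828, r(4.5) ≈ 3.000, r(5.25) ≈ 3.240, r(5.75) ≈ 3.391, r(7.5) ≈ 3.873, r(8.25) ≈ 4.062, r(8.5) ≈ 4.123.
On each subinterval the trapezoid contributes (Δs_i/2)·[r(s_{i-1}) + r(s_i)].
Sum ≈ 15.810.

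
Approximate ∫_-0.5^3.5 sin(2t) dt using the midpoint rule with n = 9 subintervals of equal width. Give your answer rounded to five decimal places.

-0.11040

Δt = (3.5 − (-0.5))/9 = 4/9.
Midpoints: -5/18, 1/6, 11/18, 19/18, 1.5, 35/18, 43/18, 17/6, 59/18.
f(-5/18) ≈ -0.52742, f(1/6) ≈ 0.32719, f(11/18) ≈ 0.93986, f(19/18) ≈ 0.85755, f(1.5) ≈ 0.14112, f(35/18) ≈ -0.67966, f(43/18) ≈ -0.99786, f(17/6) ≈ -0.57820, f(59/18) ≈ 0.26902.
Sum = Δt · [f(-5/18) + f(1/6) + f(11/18) + ...].
Sum ≈ -0.11040.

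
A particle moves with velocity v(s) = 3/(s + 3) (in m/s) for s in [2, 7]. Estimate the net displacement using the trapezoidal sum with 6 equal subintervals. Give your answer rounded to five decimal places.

Δs = (7 − 2)/6 = 5/6.
v(2) = 0.6, v(17/6) = 18/35, v(11/3) = 0.45, v(4.5) = 0.4, v(16/3) = 0.36, v(37/6) = 18/55, v(7) = 0.3.
T_6 = (Δs/2)·[v(s_0) + 2v(s_1) + ... + 2v(s_{5}) + v(s_6)].
Sum ≈ 2.08463.

2.08463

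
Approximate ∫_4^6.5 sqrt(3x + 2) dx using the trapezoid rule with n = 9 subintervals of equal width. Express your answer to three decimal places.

10.512

Δx = (6.5 − 4)/9 = 5/18.
f(4) ≈ 3.742, f(77/18) ≈ 3.851, f(41/9) ≈ 3.958, f(29/6) ≈ 4.062, f(46/9) ≈ 4.163, f(97/18) ≈ 4.262, f(17/3) ≈ 4.359, f(107/18) ≈ 4.453, f(56/9) ≈ 4.546, f(6.5) ≈ 4.637.
T_9 = (Δx/2)·[f(x_0) + 2f(x_1) + ... + 2f(x_{8}) + f(x_9)].
Sum ≈ 10.512.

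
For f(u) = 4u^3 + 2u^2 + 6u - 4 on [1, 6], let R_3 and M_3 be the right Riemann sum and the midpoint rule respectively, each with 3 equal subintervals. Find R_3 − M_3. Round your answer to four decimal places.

952.7778

R_3 ≈ 2425.185185.
M_3 ≈ 1472.407407.
R_3 − M_3 ≈ 952.7778.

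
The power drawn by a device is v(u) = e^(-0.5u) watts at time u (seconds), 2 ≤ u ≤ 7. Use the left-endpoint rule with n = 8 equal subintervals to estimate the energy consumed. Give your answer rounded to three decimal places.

Δu = (7 − 2)/8 = 0.625.
Left endpoints: 2, 2.625, 3.25, 3.875, 4.5, 5.125, 5.75, 6.375.
v(2) ≈ 0.368, v(2.625) ≈ 0.269, v(3.25) ≈ 0.197, v(3.875) ≈ 0.144, v(4.5) ≈ 0.105, v(5.125) ≈ 0.077, v(5.75) ≈ 0.056, v(6.375) ≈ 0.041.
Sum = Δu · [v(2) + v(2.625) + v(3.25) + ...].
Sum ≈ 0.786.

0.786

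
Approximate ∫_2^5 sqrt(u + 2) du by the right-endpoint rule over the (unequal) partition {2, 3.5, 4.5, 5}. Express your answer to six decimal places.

Subinterval widths: 1.5, 1, 0.5.
Right endpoints: 3.5, 4.5, 5.
f(3.5) ≈ 2.345208, f(4.5) ≈ 2.549510, f(5) ≈ 2.645751.
Sum = Σ Δu_i · f(u_i).
Sum ≈ 7.390197.

7.390197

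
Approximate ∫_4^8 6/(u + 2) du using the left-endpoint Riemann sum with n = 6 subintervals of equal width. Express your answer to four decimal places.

3.2022

Δu = (8 − 4)/6 = 2/3.
Left endpoints: 4, 14/3, 16/3, 6, 20/3, 22/3.
f(4) = 1, f(14/3) = 0.9, f(16/3) = 9/11, f(6) = 0.75, f(20/3) = 9/13, f(22/3) = 9/14.
Sum = Δu · [f(4) + f(14/3) + f(16/3) + ...].
Sum ≈ 3.2022.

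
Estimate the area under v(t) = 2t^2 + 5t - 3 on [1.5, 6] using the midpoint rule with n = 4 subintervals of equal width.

211.67578125

Δt = (6 − 1.5)/4 = 1.125.
Midpoints: 2.0625, 3.1875, 4.3125, 5.4375.
v(2.0625) = 15.8203125, v(3.1875) = 33.2578125, v(4.3125) = 55.7578125, v(5.4375) = 83.3203125.
Sum = Δt · [v(2.0625) + v(3.1875) + v(4.3125) + v(5.4375)].
Sum = 211.67578125.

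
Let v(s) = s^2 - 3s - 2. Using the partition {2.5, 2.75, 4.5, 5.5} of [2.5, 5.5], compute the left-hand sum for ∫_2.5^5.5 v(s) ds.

Subinterval widths: 0.25, 1.75, 1.
Left endpoints: 2.5, 2.75, 4.5.
v(2.5) = -3.25, v(2.75) = -2.6875, v(4.5) = 4.75.
Sum = Σ Δs_i · v(s_i).
Sum = -0.765625.

-0.765625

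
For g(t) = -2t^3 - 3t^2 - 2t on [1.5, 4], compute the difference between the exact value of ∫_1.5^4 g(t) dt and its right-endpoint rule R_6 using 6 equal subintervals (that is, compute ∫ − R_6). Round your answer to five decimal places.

Exact integral: ∫_1.5^4 g(t) dt = -199.84375.
R_6 ≈ -236.1501736.
Error ≈ -199.84375 − (-236.1501736) ≈ 36.30642.

36.30642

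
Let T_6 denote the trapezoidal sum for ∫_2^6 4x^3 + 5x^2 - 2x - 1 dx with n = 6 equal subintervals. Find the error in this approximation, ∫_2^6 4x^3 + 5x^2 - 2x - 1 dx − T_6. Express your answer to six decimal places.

Exact integral: ∫_2^6 f(x) dx ≈ 1590.66666667.
T_6 ≈ 1606.37037037.
Error ≈ 1590.66666667 − 1606.37037037 ≈ -15.703704.

-15.703704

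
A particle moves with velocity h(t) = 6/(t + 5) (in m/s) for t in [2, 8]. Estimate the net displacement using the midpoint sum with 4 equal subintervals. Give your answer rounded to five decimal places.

3.70617

Δt = (8 − 2)/4 = 1.5.
Midpoints: 2.75, 4.25, 5.75, 7.25.
h(2.75) = 24/31, h(4.25) = 24/37, h(5.75) = 24/43, h(7.25) = 24/49.
Sum = Δt · [h(2.75) + h(4.25) + h(5.75) + h(7.25)].
Sum ≈ 3.70617.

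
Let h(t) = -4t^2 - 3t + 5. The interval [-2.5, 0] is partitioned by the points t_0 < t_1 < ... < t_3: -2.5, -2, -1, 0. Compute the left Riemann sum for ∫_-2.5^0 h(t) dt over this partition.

-7.25

Subinterval widths: 0.5, 1, 1.
Left endpoints: -2.5, -2, -1.
h(-2.5) = -12.5, h(-2) = -5, h(-1) = 4.
Sum = Σ Δt_i · h(t_i).
Sum = -7.25.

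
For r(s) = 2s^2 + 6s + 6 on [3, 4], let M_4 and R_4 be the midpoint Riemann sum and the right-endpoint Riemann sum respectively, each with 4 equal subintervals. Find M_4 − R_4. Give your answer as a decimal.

-2.53125

M_4 = 51.65625.
R_4 = 54.1875.
M_4 − R_4 = -2.53125.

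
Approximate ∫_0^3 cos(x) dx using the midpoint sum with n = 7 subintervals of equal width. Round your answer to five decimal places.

0.14221

Δx = (3 − 0)/7 = 3/7.
Midpoints: 3/14, 9/14, 15/14, 1.5, 27/14, 33/14, 39/14.
f(3/14) ≈ 0.97713, f(9/14) ≈ 0.80039, f(15/14) ≈ 0.47887, f(1.5) ≈ 0.07074, f(27/14) ≈ -0.35019, f(33/14) ≈ -0.70778, f(39/14) ≈ -0.93734.
Sum = Δx · [f(3/14) + f(9/14) + f(15/14) + ...].
Sum ≈ 0.14221.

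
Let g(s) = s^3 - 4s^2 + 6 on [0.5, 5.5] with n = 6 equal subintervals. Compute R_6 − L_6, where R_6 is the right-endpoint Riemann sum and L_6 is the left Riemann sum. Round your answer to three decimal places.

38.542

R_6 ≈ 59.24769.
L_6 ≈ 20.70602.
R_6 − L_6 ≈ 38.542.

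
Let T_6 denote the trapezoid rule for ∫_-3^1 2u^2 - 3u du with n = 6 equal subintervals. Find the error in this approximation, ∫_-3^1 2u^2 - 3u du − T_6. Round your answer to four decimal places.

-0.5926

Exact integral: ∫_-3^1 f(u) du ≈ 30.666667.
T_6 ≈ 31.259259.
Error ≈ 30.666667 − 31.259259 ≈ -0.5926.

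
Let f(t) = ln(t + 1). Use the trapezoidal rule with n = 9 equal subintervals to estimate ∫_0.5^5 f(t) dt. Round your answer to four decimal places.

Δt = (5 − 0.5)/9 = 0.5.
f(0.5) ≈ 0.4055, f(1) ≈ 0.6931, f(1.5) ≈ 0.9163, f(2) ≈ 1.0986, f(2.5) ≈ 1.2528, f(3) ≈ 1.3863, f(3.5) ≈ 1.5041, f(4) ≈ 1.6094, f(4.5) ≈ 1.7047, f(5) ≈ 1.7918.
T_9 = (Δt/2)·[f(t_0) + 2f(t_1) + ... + 2f(t_{8}) + f(t_9)].
Sum ≈ 5.6320.

5.6320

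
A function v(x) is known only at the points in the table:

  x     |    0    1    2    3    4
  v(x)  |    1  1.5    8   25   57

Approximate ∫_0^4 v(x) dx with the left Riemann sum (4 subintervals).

Δx = 1.
Sum = 1·[1 + 1.5 + 8 + 25] = 35.5.

35.5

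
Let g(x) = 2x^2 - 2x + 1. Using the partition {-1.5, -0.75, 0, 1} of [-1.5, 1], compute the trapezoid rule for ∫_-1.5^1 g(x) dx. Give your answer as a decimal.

Subinterval widths: 0.75, 0.75, 1.
g(-1.5) = 8.5, g(-0.75) = 3.625, g(0) = 1, g(1) = 1.
On each subinterval the trapezoid contributes (Δx_i/2)·[g(x_{i-1}) + g(x_i)].
Sum = 7.28125.

7.28125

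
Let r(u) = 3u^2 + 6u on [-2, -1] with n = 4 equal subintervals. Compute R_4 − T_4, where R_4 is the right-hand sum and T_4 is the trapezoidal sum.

-0.375

R_4 = -2.34375.
T_4 = -1.96875.
R_4 − T_4 = -0.375.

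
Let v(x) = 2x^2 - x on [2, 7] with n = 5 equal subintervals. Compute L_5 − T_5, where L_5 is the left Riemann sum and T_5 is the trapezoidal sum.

L_5 = 160.
T_5 = 202.5.
L_5 − T_5 = -42.5.

-42.5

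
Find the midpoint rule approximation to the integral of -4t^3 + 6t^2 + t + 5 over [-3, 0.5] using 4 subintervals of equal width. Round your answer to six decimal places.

143.623047

Δt = (0.5 − (-3))/4 = 0.875.
Midpoints: -2.5625, -1.6875, -0.8125, 0.0625.
f(-2.5625) = 111761/1024, f(-1.6875) = 40571/1024, f(-0.8125) = 10541/1024, f(0.0625) = 5207/1024.
Sum = Δt · [f(-2.5625) + f(-1.6875) + f(-0.8125) + f(0.0625)].
Sum ≈ 143.623047.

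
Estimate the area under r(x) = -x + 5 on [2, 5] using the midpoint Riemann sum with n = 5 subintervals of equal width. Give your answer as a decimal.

4.5

Δx = (5 − 2)/5 = 0.6.
Midpoints: 2.3, 2.9, 3.5, 4.1, 4.7.
r(2.3) = 2.7, r(2.9) = 2.1, r(3.5) = 1.5, r(4.1) = 0.9, r(4.7) = 0.3.
Sum = Δx · [r(2.3) + r(2.9) + r(3.5) + r(4.1) + r(4.7)].
Sum = 4.5.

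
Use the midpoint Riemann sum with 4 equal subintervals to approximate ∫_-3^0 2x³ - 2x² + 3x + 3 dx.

Δx = (0 − (-3))/4 = 0.75.
Midpoints: -2.625, -1.875, -1.125, -0.375.
f(-2.625) = -54.83203125, f(-1.875) = -22.83984375, f(-1.125) = -5.75390625, f(-0.375) = 1.48828125.
Sum = Δx · [f(-2.625) + f(-1.875) + f(-1.125) + f(-0.375)].
Sum = -61.453125.

-61.453125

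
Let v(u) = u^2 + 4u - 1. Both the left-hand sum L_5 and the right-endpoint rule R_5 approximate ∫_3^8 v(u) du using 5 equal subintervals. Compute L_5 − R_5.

L_5 = 230.
R_5 = 305.
L_5 − R_5 = -75.

-75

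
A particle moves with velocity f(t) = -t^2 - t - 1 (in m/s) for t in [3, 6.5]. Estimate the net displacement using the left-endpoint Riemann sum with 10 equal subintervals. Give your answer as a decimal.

-96.306875

Δt = (6.5 − 3)/10 = 0.35.
Left endpoints: 3, 3.35, 3.7, 4.05, 4.4, 4.75, 5.1, 5.45, 5.8, 6.15.
f(3) = -13, f(3.35) = -15.5725, f(3.7) = -18.39, f(4.05) = -21.4525, f(4.4) = -24.76, f(4.75) = -28.3125, f(5.1) = -32.11, f(5.45) = -36.1525, f(5.8) = -40.44, f(6.15) = -44.9725.
Sum = Δt · [f(3) + f(3.35) + f(3.7) + ...].
Sum = -96.306875.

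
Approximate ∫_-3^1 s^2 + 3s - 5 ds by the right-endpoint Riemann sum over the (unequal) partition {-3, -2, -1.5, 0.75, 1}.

-15.796875

Subinterval widths: 1, 0.5, 2.25, 0.25.
Right endpoints: -2, -1.5, 0.75, 1.
f(-2) = -7, f(-1.5) = -7.25, f(0.75) = -2.1875, f(1) = -1.
Sum = Σ Δs_i · f(s_i).
Sum = -15.796875.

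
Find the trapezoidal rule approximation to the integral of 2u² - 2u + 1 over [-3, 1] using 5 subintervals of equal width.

31.52

Δu = (1 − (-3))/5 = 0.8.
f(-3) = 25, f(-2.2) = 15.08, f(-1.4) = 7.72, f(-0.6) = 2.92, f(0.2) = 0.68, f(1) = 1.
T_5 = (Δu/2)·[f(u_0) + 2f(u_1) + ... + 2f(u_{4}) + f(u_5)].
Sum = 31.52.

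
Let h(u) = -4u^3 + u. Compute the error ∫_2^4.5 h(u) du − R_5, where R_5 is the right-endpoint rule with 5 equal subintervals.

Exact integral: ∫_2^4.5 h(u) du = -385.9375.
R_5 = -472.5.
Error = -385.9375 − (-472.5) = 86.5625.

86.5625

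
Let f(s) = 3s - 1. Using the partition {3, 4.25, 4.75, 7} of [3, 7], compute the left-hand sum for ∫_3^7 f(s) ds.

45.6875

Subinterval widths: 1.25, 0.5, 2.25.
Left endpoints: 3, 4.25, 4.75.
f(3) = 8, f(4.25) = 11.75, f(4.75) = 13.25.
Sum = Σ Δs_i · f(s_i).
Sum = 45.6875.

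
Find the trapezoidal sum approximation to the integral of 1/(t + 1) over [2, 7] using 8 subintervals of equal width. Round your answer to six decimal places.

Δt = (7 − 2)/8 = 0.625.
f(2) = 1/3, f(2.625) = 8/29, f(3.25) = 4/17, f(3.875) = 8/39, f(4.5) = 2/11, f(5.125) = 8/49, f(5.75) = 4/27, f(6.375) = 8/59, f(7) = 0.125.
T_8 = (Δt/2)·[f(t_0) + 2f(t_1) + ... + 2f(t_{7}) + f(t_8)].
Sum ≈ 0.983922.

0.983922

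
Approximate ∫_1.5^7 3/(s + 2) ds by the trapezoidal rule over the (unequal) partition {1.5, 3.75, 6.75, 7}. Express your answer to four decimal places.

2.9327

Subinterval widths: 2.25, 3, 0.25.
f(1.5) = 6/7, f(3.75) = 12/23, f(6.75) = 12/35, f(7) = 1/3.
On each subinterval the trapezoid contributes (Δs_i/2)·[f(s_{i-1}) + f(s_i)].
Sum ≈ 2.9327.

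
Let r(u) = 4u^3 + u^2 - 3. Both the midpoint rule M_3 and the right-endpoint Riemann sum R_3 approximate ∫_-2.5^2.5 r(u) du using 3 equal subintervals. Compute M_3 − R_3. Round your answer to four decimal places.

-107.6389

M_3 ≈ -5.740741.
R_3 ≈ 101.898148.
M_3 − R_3 ≈ -107.6389.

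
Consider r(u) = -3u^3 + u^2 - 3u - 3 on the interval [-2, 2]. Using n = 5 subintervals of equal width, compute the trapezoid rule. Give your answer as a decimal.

Δu = (2 − (-2))/5 = 0.8.
r(-2) = 31, r(-1.2) = 7.224, r(-0.4) = -1.448, r(0.4) = -4.232, r(1.2) = -10.344, r(2) = -29.
T_5 = (Δu/2)·[r(u_0) + 2r(u_1) + ... + 2r(u_{4}) + r(u_5)].
Sum = -6.24.

-6.24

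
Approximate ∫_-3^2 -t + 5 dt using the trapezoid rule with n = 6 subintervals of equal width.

Δt = (2 − (-3))/6 = 5/6.
f(-3) = 8, f(-13/6) = 43/6, f(-4/3) = 19/3, f(-0.5) = 5.5, f(1/3) = 14/3, f(7/6) = 23/6, f(2) = 3.
T_6 = (Δt/2)·[f(t_0) + 2f(t_1) + ... + 2f(t_{5}) + f(t_6)].
Sum = 27.5.

27.5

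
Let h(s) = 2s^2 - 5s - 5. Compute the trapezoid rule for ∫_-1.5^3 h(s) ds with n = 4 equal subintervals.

-17.2265625

Δs = (3 − (-1.5))/4 = 1.125.
h(-1.5) = 7, h(-0.375) = -2.84375, h(0.75) = -7.625, h(1.875) = -7.34375, h(3) = -2.
T_4 = (Δs/2)·[h(s_0) + 2h(s_1) + 2h(s_2) + 2h(s_3) + h(s_4)].
Sum = -17.2265625.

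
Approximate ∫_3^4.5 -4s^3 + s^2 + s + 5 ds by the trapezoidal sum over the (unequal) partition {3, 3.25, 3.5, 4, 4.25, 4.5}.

-295.9375

Subinterval widths: 0.25, 0.25, 0.5, 0.25, 0.25.
f(3) = -91, f(3.25) = -118.5, f(3.5) = -150.75, f(4) = -231, f(4.25) = -279.75, f(4.5) = -334.75.
On each subinterval the trapezoid contributes (Δs_i/2)·[f(s_{i-1}) + f(s_i)].
Sum = -295.9375.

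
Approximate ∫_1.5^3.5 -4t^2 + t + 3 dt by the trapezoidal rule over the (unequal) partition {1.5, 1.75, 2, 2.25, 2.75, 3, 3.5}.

Subinterval widths: 0.25, 0.25, 0.25, 0.5, 0.25, 0.5.
f(1.5) = -4.5, f(1.75) = -7.5, f(2) = -11, f(2.25) = -15, f(2.75) = -24.5, f(3) = -30, f(3.5) = -42.5.
On each subinterval the trapezoid contributes (Δt_i/2)·[f(t_{i-1}) + f(t_i)].
Sum = -41.875.

-41.875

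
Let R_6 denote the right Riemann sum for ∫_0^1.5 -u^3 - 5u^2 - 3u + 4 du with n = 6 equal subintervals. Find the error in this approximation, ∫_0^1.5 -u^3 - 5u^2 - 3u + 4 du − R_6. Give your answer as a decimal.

Exact integral: ∫_0^1.5 f(u) du = -4.265625.
R_6 = -6.76953125.
Error = -4.265625 − (-6.76953125) = 2.50390625.

2.50390625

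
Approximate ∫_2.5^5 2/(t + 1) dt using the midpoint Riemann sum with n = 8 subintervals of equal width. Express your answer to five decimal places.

1.07756

Δt = (5 − 2.5)/8 = 0.3125.
Midpoints: 2.65625, 2.96875, 3.28125, 3.59375, 3.90625, 4.21875, 4.53125, 4.84375.
f(2.65625) = 64/117, f(2.96875) = 64/127, f(3.28125) = 64/137, f(3.59375) = 64/147, f(3.90625) = 64/157, f(4.21875) = 64/167, f(4.53125) = 64/177, f(4.84375) = 64/187.
Sum = Δt · [f(2.65625) + f(2.96875) + f(3.28125) + ...].
Sum ≈ 1.07756.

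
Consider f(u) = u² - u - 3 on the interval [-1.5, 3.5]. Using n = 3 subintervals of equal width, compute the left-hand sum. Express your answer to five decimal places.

Δu = (3.5 − (-1.5))/3 = 5/3.
Left endpoints: -1.5, 1/6, 11/6.
f(-1.5) = 0.75, f(1/6) = -113/36, f(11/6) = -53/36.
Sum = Δu · [f(-1.5) + f(1/6) + f(11/6)].
Sum ≈ -6.43519.

-6.43519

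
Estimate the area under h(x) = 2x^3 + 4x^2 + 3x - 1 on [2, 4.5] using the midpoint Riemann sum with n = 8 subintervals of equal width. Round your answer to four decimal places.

329.2615

Δx = (4.5 − 2)/8 = 0.3125.
Midpoints: 2.15625, 2.46875, 2.78125, 3.09375, 3.40625, 3.71875, 4.03125, 4.34375.
h(2.15625) = 722813/16384, h(2.46875) = 997423/16384, h(2.78125) = 1332233/16384, h(3.09375) = 1733243/16384, h(3.40625) = 2206453/16384, h(3.71875) = 2757863/16384, h(4.03125) = 3393473/16384, h(4.34375) = 4119283/16384.
Sum = Δx · [h(2.15625) + h(2.46875) + h(2.78125) + ...].
Sum ≈ 329.2615.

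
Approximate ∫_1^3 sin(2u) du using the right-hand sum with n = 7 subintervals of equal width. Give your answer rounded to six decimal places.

Δu = (3 − 1)/7 = 2/7.
Right endpoints: 9/7, 11/7, 13/7, 15/7, 17/7, 19/7, 3.
f(9/7) ≈ 0.539770, f(11/7) ≈ -0.001264, f(13/7) ≈ -0.541897, f(15/7) ≈ -0.910347, f(17/7) ≈ -0.989541, f(19/7) ≈ -0.754317, f(3) ≈ -0.279415.
Sum = Δu · [f(9/7) + f(11/7) + f(13/7) + ...].
Sum ≈ -0.839147.

-0.839147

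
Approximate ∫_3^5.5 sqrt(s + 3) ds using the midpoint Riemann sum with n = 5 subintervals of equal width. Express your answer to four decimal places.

Δs = (5.5 − 3)/5 = 0.5.
Midpoints: 3.25, 3.75, 4.25, 4.75, 5.25.
f(3.25) ≈ 2.5000, f(3.75) ≈ 2.5981, f(4.25) ≈ 2.6926, f(4.75) ≈ 2.7839, f(5.25) ≈ 2.8723.
Sum = Δs · [f(3.25) + f(3.75) + f(4.25) + f(4.75) + f(5.25)].
Sum ≈ 6.7234.

6.7234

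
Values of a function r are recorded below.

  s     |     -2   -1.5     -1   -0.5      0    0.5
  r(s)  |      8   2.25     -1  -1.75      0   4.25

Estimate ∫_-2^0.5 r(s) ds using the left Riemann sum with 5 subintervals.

3.75

Δs = 0.5.
Sum = 0.5·[8 + 2.25 + (-1) + (-1.75) + 0] = 3.75.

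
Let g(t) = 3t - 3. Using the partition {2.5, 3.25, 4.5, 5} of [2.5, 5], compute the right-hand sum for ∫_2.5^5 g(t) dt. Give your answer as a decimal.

24.1875

Subinterval widths: 0.75, 1.25, 0.5.
Right endpoints: 3.25, 4.5, 5.
g(3.25) = 6.75, g(4.5) = 10.5, g(5) = 12.
Sum = Σ Δt_i · g(t_i).
Sum = 24.1875.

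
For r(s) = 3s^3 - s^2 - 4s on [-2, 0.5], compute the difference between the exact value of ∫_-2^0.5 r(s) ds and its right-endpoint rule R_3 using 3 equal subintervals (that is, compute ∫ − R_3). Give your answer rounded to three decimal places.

Exact integral: ∫_-2^0.5 r(s) ds ≈ -7.16146.
R_3 ≈ -1.85185.
Error ≈ -7.16146 − (-1.85185) ≈ -5.310.

-5.310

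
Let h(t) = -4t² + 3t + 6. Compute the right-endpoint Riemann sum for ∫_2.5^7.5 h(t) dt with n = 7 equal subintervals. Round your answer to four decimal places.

Δt = (7.5 − 2.5)/7 = 5/7.
Right endpoints: 45/14, 55/14, 65/14, 75/14, 85/14, 95/14, 7.5.
h(45/14) = -2517/98, h(55/14) = -4307/98, h(65/14) = -6497/98, h(75/14) = -9087/98, h(85/14) = -12077/98, h(95/14) = -15467/98, h(7.5) = -196.5.
Sum = Δt · [h(45/14) + h(55/14) + h(65/14) + ...].
Sum ≈ -504.4388.

-504.4388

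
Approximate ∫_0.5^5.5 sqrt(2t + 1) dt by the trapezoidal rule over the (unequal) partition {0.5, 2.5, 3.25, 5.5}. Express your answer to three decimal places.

Subinterval widths: 2, 0.75, 2.25.
f(0.5) ≈ 1.414, f(2.5) ≈ 2.449, f(3.25) ≈ 2.739, f(5.5) ≈ 3.464.
On each subinterval the trapezoid contributes (Δt_i/2)·[f(t_{i-1}) + f(t_i)].
Sum ≈ 12.787.

12.787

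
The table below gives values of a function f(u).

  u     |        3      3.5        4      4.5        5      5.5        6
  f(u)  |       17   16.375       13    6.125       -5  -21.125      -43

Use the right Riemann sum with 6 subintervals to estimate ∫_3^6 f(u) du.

-16.8125

Δu = 0.5.
Sum = 0.5·[16.375 + 13 + 6.125 + (-5) + (-21.125) + (-43)] = -16.8125.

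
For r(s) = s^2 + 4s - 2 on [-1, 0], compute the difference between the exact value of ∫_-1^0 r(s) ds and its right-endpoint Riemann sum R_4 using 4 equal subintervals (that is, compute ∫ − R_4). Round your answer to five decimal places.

-0.38542

Exact integral: ∫_-1^0 r(s) ds ≈ -3.6666667.
R_4 = -3.28125.
Error ≈ -3.6666667 − (-3.28125) ≈ -0.38542.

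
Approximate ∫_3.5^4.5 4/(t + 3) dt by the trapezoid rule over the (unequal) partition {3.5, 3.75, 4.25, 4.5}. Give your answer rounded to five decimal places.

0.57271

Subinterval widths: 0.25, 0.5, 0.25.
f(3.5) = 8/13, f(3.75) = 16/27, f(4.25) = 16/29, f(4.5) = 8/15.
On each subinterval the trapezoid contributes (Δt_i/2)·[f(t_{i-1}) + f(t_i)].
Sum ≈ 0.57271.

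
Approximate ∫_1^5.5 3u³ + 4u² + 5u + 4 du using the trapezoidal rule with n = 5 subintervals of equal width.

1017.37125

Δu = (5.5 − 1)/5 = 0.9.
f(1) = 16, f(1.9) = 48.517, f(2.8) = 115.216, f(3.7) = 229.219, f(4.6) = 403.648, f(5.5) = 651.625.
T_5 = (Δu/2)·[f(u_0) + 2f(u_1) + ... + 2f(u_{4}) + f(u_5)].
Sum = 1017.37125.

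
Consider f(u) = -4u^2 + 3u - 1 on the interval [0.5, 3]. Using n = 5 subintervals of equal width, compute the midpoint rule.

-25

Δu = (3 − 0.5)/5 = 0.5.
Midpoints: 0.75, 1.25, 1.75, 2.25, 2.75.
f(0.75) = -1, f(1.25) = -3.5, f(1.75) = -8, f(2.25) = -14.5, f(2.75) = -23.
Sum = Δu · [f(0.75) + f(1.25) + f(1.75) + f(2.25) + f(2.75)].
Sum = -25.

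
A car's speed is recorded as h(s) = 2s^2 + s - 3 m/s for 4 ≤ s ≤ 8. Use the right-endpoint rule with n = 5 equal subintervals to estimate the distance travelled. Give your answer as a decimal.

Δs = (8 − 4)/5 = 0.8.
Right endpoints: 4.8, 5.6, 6.4, 7.2, 8.
h(4.8) = 47.88, h(5.6) = 65.32, h(6.4) = 85.32, h(7.2) = 107.88, h(8) = 133.
Sum = Δs · [h(4.8) + h(5.6) + h(6.4) + h(7.2) + h(8)].
Sum = 351.52.

351.52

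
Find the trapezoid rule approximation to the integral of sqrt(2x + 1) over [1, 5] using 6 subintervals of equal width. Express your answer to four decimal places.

10.4187

Δx = (5 − 1)/6 = 2/3.
f(1) ≈ 1.7321, f(5/3) ≈ 2.0817, f(7/3) ≈ 2.3805, f(3) ≈ 2.6458, f(11/3) ≈ 2.8868, f(13/3) ≈ 3.1091, f(5) ≈ 3.3166.
T_6 = (Δx/2)·[f(x_0) + 2f(x_1) + ... + 2f(x_{5}) + f(x_6)].
Sum ≈ 10.4187.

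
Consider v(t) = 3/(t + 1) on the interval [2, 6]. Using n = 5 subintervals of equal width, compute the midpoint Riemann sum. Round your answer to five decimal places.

2.53474

Δt = (6 − 2)/5 = 0.8.
Midpoints: 2.4, 3.2, 4, 4.8, 5.6.
v(2.4) = 15/17, v(3.2) = 5/7, v(4) = 0.6, v(4.8) = 15/29, v(5.6) = 5/11.
Sum = Δt · [v(2.4) + v(3.2) + v(4) + v(4.8) + v(5.6)].
Sum ≈ 2.53474.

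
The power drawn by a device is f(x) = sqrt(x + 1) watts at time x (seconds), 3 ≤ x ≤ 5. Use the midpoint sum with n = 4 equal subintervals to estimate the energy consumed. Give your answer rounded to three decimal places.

4.465

Δx = (5 − 3)/4 = 0.5.
Midpoints: 3.25, 3.75, 4.25, 4.75.
f(3.25) ≈ 2.062, f(3.75) ≈ 2.179, f(4.25) ≈ 2.291, f(4.75) ≈ 2.398.
Sum = Δx · [f(3.25) + f(3.75) + f(4.25) + f(4.75)].
Sum ≈ 4.465.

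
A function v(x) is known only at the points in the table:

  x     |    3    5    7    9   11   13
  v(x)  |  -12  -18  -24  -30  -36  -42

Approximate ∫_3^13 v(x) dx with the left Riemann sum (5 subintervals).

-240

Δx = 2.
Sum = 2·[(-12) + (-18) + (-24) + (-30) + (-36)] = -240.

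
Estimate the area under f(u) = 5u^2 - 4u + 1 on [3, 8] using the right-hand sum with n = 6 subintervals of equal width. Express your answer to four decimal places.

Δu = (8 − 3)/6 = 5/6.
Right endpoints: 23/6, 14/3, 5.5, 19/3, 43/6, 8.
f(23/6) = 2129/36, f(14/3) = 821/9, f(5.5) = 130.25, f(19/3) = 1586/9, f(43/6) = 8249/36, f(8) = 289.
Sum = Δu · [f(23/6) + f(14/3) + f(5.5) + ...].
Sum ≈ 812.4769.

812.4769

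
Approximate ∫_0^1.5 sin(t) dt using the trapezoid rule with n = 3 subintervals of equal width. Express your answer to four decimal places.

0.9098

Δt = (1.5 − 0)/3 = 0.5.
f(0) ≈ 0.0000, f(0.5) ≈ 0.4794, f(1) ≈ 0.8415, f(1.5) ≈ 0.9975.
T_3 = (Δt/2)·[f(t_0) + 2f(t_1) + 2f(t_2) + f(t_3)].
Sum ≈ 0.9098.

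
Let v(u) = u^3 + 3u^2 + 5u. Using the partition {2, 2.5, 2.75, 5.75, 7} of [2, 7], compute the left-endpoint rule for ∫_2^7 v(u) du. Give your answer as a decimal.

Subinterval widths: 0.5, 0.25, 3, 1.25.
Left endpoints: 2, 2.5, 2.75, 5.75.
v(2) = 30, v(2.5) = 46.875, v(2.75) = 57.234375, v(5.75) = 318.046875.
Sum = Σ Δu_i · v(u_i).
Sum = 595.98046875.

595.98046875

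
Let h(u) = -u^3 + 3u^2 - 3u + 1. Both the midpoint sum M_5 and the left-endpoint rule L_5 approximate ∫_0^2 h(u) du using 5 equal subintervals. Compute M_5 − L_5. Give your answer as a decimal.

-0.4

M_5 = 0.
L_5 = 0.4.
M_5 − L_5 = -0.4.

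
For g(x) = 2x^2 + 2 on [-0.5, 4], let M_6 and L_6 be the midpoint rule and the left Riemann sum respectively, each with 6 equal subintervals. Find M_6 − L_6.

M_6 = 51.328125.
L_6 = 40.78125.
M_6 − L_6 = 10.546875.

10.546875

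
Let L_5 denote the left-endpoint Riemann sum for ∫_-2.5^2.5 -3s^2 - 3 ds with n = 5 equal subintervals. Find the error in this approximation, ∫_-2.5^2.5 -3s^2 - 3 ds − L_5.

Exact integral: ∫_-2.5^2.5 f(s) ds = -46.25.
L_5 = -48.75.
Error = -46.25 − (-48.75) = 2.5.

2.5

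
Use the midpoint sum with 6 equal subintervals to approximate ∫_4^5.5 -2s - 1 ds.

-15.75

Δs = (5.5 − 4)/6 = 0.25.
Midpoints: 4.125, 4.375, 4.625, 4.875, 5.125, 5.375.
f(4.125) = -9.25, f(4.375) = -9.75, f(4.625) = -10.25, f(4.875) = -10.75, f(5.125) = -11.25, f(5.375) = -11.75.
Sum = Δs · [f(4.125) + f(4.375) + f(4.625) + ...].
Sum = -15.75.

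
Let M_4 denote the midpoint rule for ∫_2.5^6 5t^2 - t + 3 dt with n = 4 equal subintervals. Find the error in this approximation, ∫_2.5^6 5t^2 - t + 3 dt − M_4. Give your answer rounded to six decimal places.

Exact integral: ∫_2.5^6 f(t) dt ≈ 329.58333333.
M_4 ≈ 328.46679688.
Error ≈ 329.58333333 − 328.46679688 ≈ 1.116536.

1.116536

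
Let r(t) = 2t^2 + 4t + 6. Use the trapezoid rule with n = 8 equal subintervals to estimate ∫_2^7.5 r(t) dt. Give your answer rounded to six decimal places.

414.283203

Δt = (7.5 − 2)/8 = 0.6875.
r(2) = 22, r(2.6875) = 31.1953125, r(3.375) = 42.28125, r(4.0625) = 55.2578125, r(4.75) = 70.125, r(5.4375) = 86.8828125, r(6.125) = 105.53125, r(6.8125) = 126.0703125, r(7.5) = 148.5.
T_8 = (Δt/2)·[r(t_0) + 2r(t_1) + ... + 2r(t_{7}) + r(t_8)].
Sum ≈ 414.283203.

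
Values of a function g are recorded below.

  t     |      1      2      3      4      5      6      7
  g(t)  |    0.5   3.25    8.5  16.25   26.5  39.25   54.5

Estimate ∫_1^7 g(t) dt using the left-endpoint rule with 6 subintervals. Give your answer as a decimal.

Δt = 1.
Sum = 1·[0.5 + 3.25 + 8.5 + 16.25 + 26.5 + 39.25] = 94.25.

94.25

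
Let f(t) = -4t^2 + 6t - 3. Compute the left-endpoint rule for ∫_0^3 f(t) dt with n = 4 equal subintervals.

-12.375

Δt = (3 − 0)/4 = 0.75.
Left endpoints: 0, 0.75, 1.5, 2.25.
f(0) = -3, f(0.75) = -0.75, f(1.5) = -3, f(2.25) = -9.75.
Sum = Δt · [f(0) + f(0.75) + f(1.5) + f(2.25)].
Sum = -12.375.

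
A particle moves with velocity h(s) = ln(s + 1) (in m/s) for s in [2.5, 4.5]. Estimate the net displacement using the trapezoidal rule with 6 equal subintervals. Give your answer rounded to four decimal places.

2.9905

Δs = (4.5 − 2.5)/6 = 1/3.
h(2.5) ≈ 1.2528, h(17/6) ≈ 1.3437, h(19/6) ≈ 1.4271, h(3.5) ≈ 1.5041, h(23/6) ≈ 1.5755, h(25/6) ≈ 1.6422, h(4.5) ≈ 1.7047.
T_6 = (Δs/2)·[h(s_0) + 2h(s_1) + ... + 2h(s_{5}) + h(s_6)].
Sum ≈ 2.9905.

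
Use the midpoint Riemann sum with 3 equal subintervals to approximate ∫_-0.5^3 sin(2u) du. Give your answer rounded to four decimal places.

Δu = (3 − (-0.5))/3 = 7/6.
Midpoints: 1/12, 1.25, 29/12.
f(1/12) ≈ 0.1659, f(1.25) ≈ 0.5985, f(29/12) ≈ -0.9927.
Sum = Δu · [f(1/12) + f(1.25) + f(29/12)].
Sum ≈ -0.2664.

-0.2664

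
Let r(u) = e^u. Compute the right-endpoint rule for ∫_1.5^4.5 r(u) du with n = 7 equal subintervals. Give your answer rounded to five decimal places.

105.16969

Δu = (4.5 − 1.5)/7 = 3/7.
Right endpoints: 27/14, 33/14, 39/14, 45/14, 51/14, 57/14, 4.5.
r(27/14) ≈ 6.87968, r(33/14) ≈ 10.56073, r(39/14) ≈ 16.21139, r(45/14) ≈ 24.88551, r(51/14) ≈ 38.20083, r(57/14) ≈ 58.64068, r(4.5) ≈ 90.01713.
Sum = Δu · [r(27/14) + r(33/14) + r(39/14) + ...].
Sum ≈ 105.16969.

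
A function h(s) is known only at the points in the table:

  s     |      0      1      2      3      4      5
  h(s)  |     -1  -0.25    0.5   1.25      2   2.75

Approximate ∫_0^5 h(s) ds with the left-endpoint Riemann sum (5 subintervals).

Δs = 1.
Sum = 1·[(-1) + (-0.25) + 0.5 + 1.25 + 2] = 2.5.

2.5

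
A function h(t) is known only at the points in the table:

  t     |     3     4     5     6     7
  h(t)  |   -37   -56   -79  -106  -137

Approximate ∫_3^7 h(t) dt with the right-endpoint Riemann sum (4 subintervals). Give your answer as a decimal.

Δt = 1.
Sum = 1·[(-56) + (-79) + (-106) + (-137)] = -378.

-378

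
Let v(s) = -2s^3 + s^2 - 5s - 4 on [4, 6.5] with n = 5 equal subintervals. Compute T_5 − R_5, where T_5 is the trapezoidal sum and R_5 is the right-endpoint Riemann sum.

101.875

T_5 = -773.125.
R_5 = -875.
T_5 − R_5 = 101.875.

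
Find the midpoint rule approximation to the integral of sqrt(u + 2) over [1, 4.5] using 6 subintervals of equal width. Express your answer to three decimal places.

Δu = (4.5 − 1)/6 = 7/12.
Midpoints: 31/24, 1.875, 59/24, 73/24, 3.625, 101/24.
f(31/24) ≈ 1.814, f(1.875) ≈ 1.969, f(59/24) ≈ 2.111, f(73/24) ≈ 2.245, f(3.625) ≈ 2.372, f(101/24) ≈ 2.492.
Sum = Δu · [f(31/24) + f(1.875) + f(59/24) + ...].
Sum ≈ 7.585.

7.585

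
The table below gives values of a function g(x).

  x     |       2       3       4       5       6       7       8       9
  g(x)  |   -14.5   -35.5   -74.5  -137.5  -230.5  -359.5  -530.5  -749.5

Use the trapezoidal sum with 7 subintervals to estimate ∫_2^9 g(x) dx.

Δx = 1.
T_7 = (1/2)·[(-14.5) + 2·(-35.5) + 2·(-74.5) + 2·(-137.5) + 2·(-230.5) + 2·(-359.5) + 2·(-530.5) + (-749.5)] = -1750.

-1750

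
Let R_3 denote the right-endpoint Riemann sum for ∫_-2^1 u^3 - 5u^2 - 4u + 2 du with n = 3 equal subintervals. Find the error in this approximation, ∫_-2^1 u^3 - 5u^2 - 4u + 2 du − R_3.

-2.75

Exact integral: ∫_-2^1 f(u) du = -6.75.
R_3 = -4.
Error = -6.75 − (-4) = -2.75.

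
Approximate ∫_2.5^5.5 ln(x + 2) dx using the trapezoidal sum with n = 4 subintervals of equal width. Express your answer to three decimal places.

Δx = (5.5 − 2.5)/4 = 0.75.
f(2.5) ≈ 1.504, f(3.25) ≈ 1.658, f(4) ≈ 1.792, f(4.75) ≈ 1.910, f(5.5) ≈ 2.015.
T_4 = (Δx/2)·[f(x_0) + 2f(x_1) + 2f(x_2) + 2f(x_3) + f(x_4)].
Sum ≈ 5.339.

5.339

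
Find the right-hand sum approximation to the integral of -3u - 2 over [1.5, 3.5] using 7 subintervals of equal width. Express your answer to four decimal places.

Δu = (3.5 − 1.5)/7 = 2/7.
Right endpoints: 25/14, 29/14, 33/14, 37/14, 41/14, 45/14, 3.5.
f(25/14) = -103/14, f(29/14) = -115/14, f(33/14) = -127/14, f(37/14) = -139/14, f(41/14) = -151/14, f(45/14) = -163/14, f(3.5) = -12.5.
Sum = Δu · [f(25/14) + f(29/14) + f(33/14) + ...].
Sum ≈ -19.8571.

-19.8571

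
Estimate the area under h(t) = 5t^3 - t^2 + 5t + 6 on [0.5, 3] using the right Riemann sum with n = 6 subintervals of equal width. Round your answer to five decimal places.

159.69112

Δt = (3 − 0.5)/6 = 5/12.
Right endpoints: 11/12, 4/3, 1.75, 13/6, 31/12, 3.
h(11/12) = 23491/1728, h(4/3) = 614/27, h(1.75) = 38.484375, h(13/6) = 13607/216, h(31/12) = 170111/1728, h(3) = 147.
Sum = Δt · [h(11/12) + h(4/3) + h(1.75) + ...].
Sum ≈ 159.69112.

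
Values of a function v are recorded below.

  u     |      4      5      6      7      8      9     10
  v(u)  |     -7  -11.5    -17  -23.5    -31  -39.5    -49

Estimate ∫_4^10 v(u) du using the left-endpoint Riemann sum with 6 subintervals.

Δu = 1.
Sum = 1·[(-7) + (-11.5) + (-17) + (-23.5) + (-31) + (-39.5)] = -129.5.

-129.5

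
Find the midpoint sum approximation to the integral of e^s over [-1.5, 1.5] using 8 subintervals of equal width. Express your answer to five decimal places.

4.23371

Δs = (1.5 − (-1.5))/8 = 0.375.
Midpoints: -1.3125, -0.9375, -0.5625, -0.1875, 0.1875, 0.5625, 0.9375, 1.3125.
f(-1.3125) ≈ 0.26915, f(-0.9375) ≈ 0.39161, f(-0.5625) ≈ 0.56978, f(-0.1875) ≈ 0.82903, f(0.1875) ≈ 1.20623, f(0.5625) ≈ 1.75505, f(0.9375) ≈ 2.55359, f(1.3125) ≈ 3.71545.
Sum = Δs · [f(-1.3125) + f(-0.9375) + f(-0.5625) + ...].
Sum ≈ 4.23371.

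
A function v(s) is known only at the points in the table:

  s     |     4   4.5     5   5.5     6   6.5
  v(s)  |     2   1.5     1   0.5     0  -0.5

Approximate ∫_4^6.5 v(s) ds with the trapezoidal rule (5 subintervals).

1.875

Δs = 0.5.
T_5 = (0.5/2)·[2 + 2·1.5 + 2·1 + 2·0.5 + 2·0 + (-0.5)] = 1.875.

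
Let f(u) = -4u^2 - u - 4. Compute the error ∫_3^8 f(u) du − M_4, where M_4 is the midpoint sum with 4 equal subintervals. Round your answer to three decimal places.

Exact integral: ∫_3^8 f(u) du ≈ -694.16667.
M_4 = -691.5625.
Error ≈ -694.16667 − (-691.5625) ≈ -2.604.

-2.604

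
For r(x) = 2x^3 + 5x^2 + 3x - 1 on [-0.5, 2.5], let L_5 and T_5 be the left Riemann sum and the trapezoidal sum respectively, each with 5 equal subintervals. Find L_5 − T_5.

L_5 = 32.58.
T_5 = 53.73.
L_5 − T_5 = -21.15.

-21.15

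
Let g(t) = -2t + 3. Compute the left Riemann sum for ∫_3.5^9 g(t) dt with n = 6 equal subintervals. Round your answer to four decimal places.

-47.2083

Δt = (9 − 3.5)/6 = 11/12.
Left endpoints: 3.5, 53/12, 16/3, 6.25, 43/6, 97/12.
g(3.5) = -4, g(53/12) = -35/6, g(16/3) = -23/3, g(6.25) = -9.5, g(43/6) = -34/3, g(97/12) = -79/6.
Sum = Δt · [g(3.5) + g(53/12) + g(16/3) + ...].
Sum ≈ -47.2083.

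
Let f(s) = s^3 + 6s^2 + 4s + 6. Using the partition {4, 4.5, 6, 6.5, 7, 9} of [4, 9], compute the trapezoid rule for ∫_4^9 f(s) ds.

3119.9375

Subinterval widths: 0.5, 1.5, 0.5, 0.5, 2.
f(4) = 182, f(4.5) = 236.625, f(6) = 462, f(6.5) = 560.125, f(7) = 671, f(9) = 1257.
On each subinterval the trapezoid contributes (Δs_i/2)·[f(s_{i-1}) + f(s_i)].
Sum = 3119.9375.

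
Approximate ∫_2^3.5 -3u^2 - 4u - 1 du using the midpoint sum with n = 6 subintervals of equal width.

Δu = (3.5 − 2)/6 = 0.25.
Midpoints: 2.125, 2.375, 2.625, 2.875, 3.125, 3.375.
f(2.125) = -23.046875, f(2.375) = -27.421875, f(2.625) = -32.171875, f(2.875) = -37.296875, f(3.125) = -42.796875, f(3.375) = -48.671875.
Sum = Δu · [f(2.125) + f(2.375) + f(2.625) + ...].
Sum = -52.8515625.

-52.8515625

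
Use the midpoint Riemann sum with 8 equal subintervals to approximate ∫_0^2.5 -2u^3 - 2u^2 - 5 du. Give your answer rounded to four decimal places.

-42.2546

Δu = (2.5 − 0)/8 = 0.3125.
Midpoints: 0.15625, 0.46875, 0.78125, 1.09375, 1.40625, 1.71875, 2.03125, 2.34375.
f(0.15625) = -82845/16384, f(0.46875) = -92495/16384, f(0.78125) = -117545/16384, f(1.09375) = -163995/16384, f(1.40625) = -237845/16384, f(1.71875) = -345095/16384, f(2.03125) = -491745/16384, f(2.34375) = -683795/16384.
Sum = Δu · [f(0.15625) + f(0.46875) + f(0.78125) + ...].
Sum ≈ -42.2546.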